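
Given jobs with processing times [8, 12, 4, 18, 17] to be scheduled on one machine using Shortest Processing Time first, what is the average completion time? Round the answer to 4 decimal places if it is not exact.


Sort jobs by processing time (SPT order): [4, 8, 12, 17, 18]
Compute completion times sequentially:
  Job 1: processing = 4, completes at 4
  Job 2: processing = 8, completes at 12
  Job 3: processing = 12, completes at 24
  Job 4: processing = 17, completes at 41
  Job 5: processing = 18, completes at 59
Sum of completion times = 140
Average completion time = 140/5 = 28.0

28.0


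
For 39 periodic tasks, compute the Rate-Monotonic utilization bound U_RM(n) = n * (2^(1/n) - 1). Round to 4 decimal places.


Compute 2^(1/39) = 1.0179318843
Subtract 1: 1.0179318843 - 1 = 0.0179318843
Multiply by n: 39 * 0.0179318843 = 0.6993434877
Round to 4 dp: 0.6993

0.6993


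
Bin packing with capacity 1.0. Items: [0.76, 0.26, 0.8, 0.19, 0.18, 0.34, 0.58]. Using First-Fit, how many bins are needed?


Place items sequentially using First-Fit:
  Item 0.76 -> new Bin 1
  Item 0.26 -> new Bin 2
  Item 0.8 -> new Bin 3
  Item 0.19 -> Bin 1 (now 0.95)
  Item 0.18 -> Bin 2 (now 0.44)
  Item 0.34 -> Bin 2 (now 0.78)
  Item 0.58 -> new Bin 4
Total bins used = 4

4


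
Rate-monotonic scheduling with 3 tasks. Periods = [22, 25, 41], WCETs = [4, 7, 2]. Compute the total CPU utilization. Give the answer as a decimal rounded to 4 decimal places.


Compute individual utilizations (exact fractions):
  Task 1: C/T = 4/22 = 2/11 (approx. 0.1818)
  Task 2: C/T = 7/25 (approx. 0.28)
  Task 3: C/T = 2/41 (approx. 0.0488)
Total utilization U = 2/11 + 7/25 + 2/41 = 5757/11275
Rounded to 4 decimal places: U = 0.5106
RM (Liu & Layland) bound for 3 tasks = 0.779763; compare with U = 5757/11275 (approx. 0.510599)
U <= bound, so schedulable by RM sufficient condition.

0.5106


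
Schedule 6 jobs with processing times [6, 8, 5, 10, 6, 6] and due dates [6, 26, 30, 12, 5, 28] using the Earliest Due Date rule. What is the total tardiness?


Sort by due date (EDD order): [(6, 5), (6, 6), (10, 12), (8, 26), (6, 28), (5, 30)]
Compute completion times and tardiness:
  Job 1: p=6, d=5, C=6, tardiness=max(0,6-5)=1
  Job 2: p=6, d=6, C=12, tardiness=max(0,12-6)=6
  Job 3: p=10, d=12, C=22, tardiness=max(0,22-12)=10
  Job 4: p=8, d=26, C=30, tardiness=max(0,30-26)=4
  Job 5: p=6, d=28, C=36, tardiness=max(0,36-28)=8
  Job 6: p=5, d=30, C=41, tardiness=max(0,41-30)=11
Total tardiness = 40

40


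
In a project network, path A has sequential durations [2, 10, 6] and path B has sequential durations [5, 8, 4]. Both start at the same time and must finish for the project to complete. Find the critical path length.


Path A total = 2 + 10 + 6 = 18
Path B total = 5 + 8 + 4 = 17
Critical path = longest path = max(18, 17) = 18

18


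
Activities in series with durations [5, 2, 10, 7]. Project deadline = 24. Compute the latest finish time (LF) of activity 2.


LF(activity 2) = deadline - sum of successor durations
Successors: activities 3 through 4 with durations [10, 7]
Sum of successor durations = 17
LF = 24 - 17 = 7

7


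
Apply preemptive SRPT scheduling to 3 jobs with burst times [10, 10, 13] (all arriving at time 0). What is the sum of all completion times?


Since all jobs arrive at t=0, SRPT equals SPT ordering.
SPT order: [10, 10, 13]
Completion times:
  Job 1: p=10, C=10
  Job 2: p=10, C=20
  Job 3: p=13, C=33
Total completion time = 10 + 20 + 33 = 63

63


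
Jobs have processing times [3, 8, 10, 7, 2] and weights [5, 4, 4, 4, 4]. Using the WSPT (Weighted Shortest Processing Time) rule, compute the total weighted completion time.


Compute p/w ratios and sort ascending (WSPT): [(2, 4), (3, 5), (7, 4), (8, 4), (10, 4)]
Compute weighted completion times:
  Job (p=2,w=4): C=2, w*C=4*2=8
  Job (p=3,w=5): C=5, w*C=5*5=25
  Job (p=7,w=4): C=12, w*C=4*12=48
  Job (p=8,w=4): C=20, w*C=4*20=80
  Job (p=10,w=4): C=30, w*C=4*30=120
Total weighted completion time = 281

281


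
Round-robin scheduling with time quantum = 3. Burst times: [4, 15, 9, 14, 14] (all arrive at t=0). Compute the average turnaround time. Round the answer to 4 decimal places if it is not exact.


Time quantum = 3
Execution trace:
  J1 runs 3 units, time = 3
  J2 runs 3 units, time = 6
  J3 runs 3 units, time = 9
  J4 runs 3 units, time = 12
  J5 runs 3 units, time = 15
  J1 runs 1 units, time = 16
  J2 runs 3 units, time = 19
  J3 runs 3 units, time = 22
  J4 runs 3 units, time = 25
  J5 runs 3 units, time = 28
  J2 runs 3 units, time = 31
  J3 runs 3 units, time = 34
  J4 runs 3 units, time = 37
  J5 runs 3 units, time = 40
  J2 runs 3 units, time = 43
  J4 runs 3 units, time = 46
  J5 runs 3 units, time = 49
  J2 runs 3 units, time = 52
  J4 runs 2 units, time = 54
  J5 runs 2 units, time = 56
Finish times: [16, 52, 34, 54, 56]
Average turnaround = 212/5 = 42.4

42.4


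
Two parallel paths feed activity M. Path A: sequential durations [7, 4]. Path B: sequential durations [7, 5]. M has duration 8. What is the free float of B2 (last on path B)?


ES(B2) = sum of predecessors on chain B = 7
EF(B2) = ES + duration = 7 + 5 = 12
Successor of B2 is M. ES(M) = max(sum(A), sum(B)) = max(11, 12) = 12
Free float = ES(successor) - EF(current) = 12 - 12 = 0

0


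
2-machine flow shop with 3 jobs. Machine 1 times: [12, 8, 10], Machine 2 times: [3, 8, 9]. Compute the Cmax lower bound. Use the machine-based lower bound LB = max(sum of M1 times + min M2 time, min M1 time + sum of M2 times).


LB1 = sum(M1 times) + min(M2 times) = 30 + 3 = 33
LB2 = min(M1 times) + sum(M2 times) = 8 + 20 = 28
Lower bound = max(LB1, LB2) = max(33, 28) = 33

33


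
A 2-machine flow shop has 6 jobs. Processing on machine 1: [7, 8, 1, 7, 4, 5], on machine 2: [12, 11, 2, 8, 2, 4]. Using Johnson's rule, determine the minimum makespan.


Apply Johnson's rule:
  Group 1 (a <= b): [(3, 1, 2), (1, 7, 12), (4, 7, 8), (2, 8, 11)]
  Group 2 (a > b): [(6, 5, 4), (5, 4, 2)]
Optimal job order: [3, 1, 4, 2, 6, 5]
Schedule:
  Job 3: M1 done at 1, M2 done at 3
  Job 1: M1 done at 8, M2 done at 20
  Job 4: M1 done at 15, M2 done at 28
  Job 2: M1 done at 23, M2 done at 39
  Job 6: M1 done at 28, M2 done at 43
  Job 5: M1 done at 32, M2 done at 45
Makespan = 45

45


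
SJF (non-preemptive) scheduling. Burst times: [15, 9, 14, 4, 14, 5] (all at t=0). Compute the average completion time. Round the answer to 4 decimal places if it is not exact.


SJF order (ascending): [4, 5, 9, 14, 14, 15]
Completion times:
  Job 1: burst=4, C=4
  Job 2: burst=5, C=9
  Job 3: burst=9, C=18
  Job 4: burst=14, C=32
  Job 5: burst=14, C=46
  Job 6: burst=15, C=61
Average completion = 170/6 = 28.3333

28.3333


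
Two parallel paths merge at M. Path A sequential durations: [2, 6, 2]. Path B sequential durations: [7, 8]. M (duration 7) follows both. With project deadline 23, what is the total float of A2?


Forward pass: ES(A2) = sum of predecessors on chain A = 2
EF = ES + duration = 2 + 6 = 8
Backward pass: LF(M) = deadline = 23; LS(M) = 23 - 7 = 16
LF(A2) = LS(M) - sum(successors on chain A) = 16 - 2 = 14
LS = LF - duration = 14 - 6 = 8
Total float = LS - ES = 8 - 2 = 6

6


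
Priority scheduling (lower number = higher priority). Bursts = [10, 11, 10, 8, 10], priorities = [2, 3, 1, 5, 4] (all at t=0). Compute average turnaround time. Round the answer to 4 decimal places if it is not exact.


Sort by priority (ascending = highest first):
Order: [(1, 10), (2, 10), (3, 11), (4, 10), (5, 8)]
Completion times:
  Priority 1, burst=10, C=10
  Priority 2, burst=10, C=20
  Priority 3, burst=11, C=31
  Priority 4, burst=10, C=41
  Priority 5, burst=8, C=49
Average turnaround = 151/5 = 30.2

30.2


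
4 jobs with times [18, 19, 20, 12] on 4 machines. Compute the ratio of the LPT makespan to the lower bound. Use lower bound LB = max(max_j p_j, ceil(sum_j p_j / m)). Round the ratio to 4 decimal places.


LPT order: [20, 19, 18, 12]
Machine loads after assignment: [20, 19, 18, 12]
LPT makespan = 20
Lower bound = max(max_job, ceil(total/4)) = max(20, 18) = 20
Ratio = 20 / 20 = 1.0

1.0


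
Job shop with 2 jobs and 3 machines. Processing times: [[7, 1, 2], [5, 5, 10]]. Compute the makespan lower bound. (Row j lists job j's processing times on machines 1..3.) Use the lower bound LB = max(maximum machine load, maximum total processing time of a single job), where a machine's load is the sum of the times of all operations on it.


Machine loads:
  Machine 1: 7 + 5 = 12
  Machine 2: 1 + 5 = 6
  Machine 3: 2 + 10 = 12
Max machine load = 12
Job totals:
  Job 1: 10
  Job 2: 20
Max job total = 20
Lower bound = max(12, 20) = 20

20


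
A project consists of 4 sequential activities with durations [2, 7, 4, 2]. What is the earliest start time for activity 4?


Activity 4 starts after activities 1 through 3 complete.
Predecessor durations: [2, 7, 4]
ES = 2 + 7 + 4 = 13

13


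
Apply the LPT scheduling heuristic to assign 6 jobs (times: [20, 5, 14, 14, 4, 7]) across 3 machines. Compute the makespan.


Sort jobs in decreasing order (LPT): [20, 14, 14, 7, 5, 4]
Assign each job to the least loaded machine:
  Machine 1: jobs [20], load = 20
  Machine 2: jobs [14, 7], load = 21
  Machine 3: jobs [14, 5, 4], load = 23
Makespan = max load = 23

23


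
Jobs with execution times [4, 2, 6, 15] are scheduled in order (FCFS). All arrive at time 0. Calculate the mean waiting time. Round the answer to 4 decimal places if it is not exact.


FCFS order (as given): [4, 2, 6, 15]
Waiting times:
  Job 1: wait = 0
  Job 2: wait = 4
  Job 3: wait = 6
  Job 4: wait = 12
Sum of waiting times = 22
Average waiting time = 22/4 = 5.5

5.5


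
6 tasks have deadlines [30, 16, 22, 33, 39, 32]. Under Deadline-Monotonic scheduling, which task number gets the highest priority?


Sort tasks by relative deadline (ascending):
  Task 2: deadline = 16
  Task 3: deadline = 22
  Task 1: deadline = 30
  Task 6: deadline = 32
  Task 4: deadline = 33
  Task 5: deadline = 39
Priority order (highest first): [2, 3, 1, 6, 4, 5]
Highest priority task = 2

2


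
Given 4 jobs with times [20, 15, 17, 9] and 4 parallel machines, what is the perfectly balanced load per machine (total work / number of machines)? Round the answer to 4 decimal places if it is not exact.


Total processing time = 20 + 15 + 17 + 9 = 61
Number of machines = 4
Ideal balanced load = 61 / 4 = 15.25

15.25


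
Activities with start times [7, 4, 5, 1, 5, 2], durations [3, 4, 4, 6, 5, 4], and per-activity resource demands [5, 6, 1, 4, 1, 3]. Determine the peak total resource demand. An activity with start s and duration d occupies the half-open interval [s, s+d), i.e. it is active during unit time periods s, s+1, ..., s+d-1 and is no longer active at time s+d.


Each activity i is active on [start_i, start_i + duration_i).
Compute total resource usage per time slot:
  t=0: active resources = [], total = 0
  t=1: active resources = [4], total = 4
  t=2: active resources = [4, 3], total = 7
  t=3: active resources = [4, 3], total = 7
  t=4: active resources = [6, 4, 3], total = 13
  t=5: active resources = [6, 1, 4, 1, 3], total = 15
  t=6: active resources = [6, 1, 4, 1], total = 12
  t=7: active resources = [5, 6, 1, 1], total = 13
  t=8: active resources = [5, 1, 1], total = 7
  t=9: active resources = [5, 1], total = 6
Peak resource demand = 15

15


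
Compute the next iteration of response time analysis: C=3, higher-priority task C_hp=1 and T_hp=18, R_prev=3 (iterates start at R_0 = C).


R_next = C + ceil(R_prev / T_hp) * C_hp
ceil(3 / 18) = ceil(0.1667) = 1
Interference = 1 * 1 = 1
R_next = 3 + 1 = 4

4


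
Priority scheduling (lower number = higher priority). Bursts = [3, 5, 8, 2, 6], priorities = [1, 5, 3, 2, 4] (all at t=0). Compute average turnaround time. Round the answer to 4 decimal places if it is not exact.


Sort by priority (ascending = highest first):
Order: [(1, 3), (2, 2), (3, 8), (4, 6), (5, 5)]
Completion times:
  Priority 1, burst=3, C=3
  Priority 2, burst=2, C=5
  Priority 3, burst=8, C=13
  Priority 4, burst=6, C=19
  Priority 5, burst=5, C=24
Average turnaround = 64/5 = 12.8

12.8


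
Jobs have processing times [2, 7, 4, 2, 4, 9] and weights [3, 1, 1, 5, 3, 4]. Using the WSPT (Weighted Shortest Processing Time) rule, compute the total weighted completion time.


Compute p/w ratios and sort ascending (WSPT): [(2, 5), (2, 3), (4, 3), (9, 4), (4, 1), (7, 1)]
Compute weighted completion times:
  Job (p=2,w=5): C=2, w*C=5*2=10
  Job (p=2,w=3): C=4, w*C=3*4=12
  Job (p=4,w=3): C=8, w*C=3*8=24
  Job (p=9,w=4): C=17, w*C=4*17=68
  Job (p=4,w=1): C=21, w*C=1*21=21
  Job (p=7,w=1): C=28, w*C=1*28=28
Total weighted completion time = 163

163


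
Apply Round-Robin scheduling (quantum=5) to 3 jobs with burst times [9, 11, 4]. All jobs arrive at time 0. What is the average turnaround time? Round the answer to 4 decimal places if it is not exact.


Time quantum = 5
Execution trace:
  J1 runs 5 units, time = 5
  J2 runs 5 units, time = 10
  J3 runs 4 units, time = 14
  J1 runs 4 units, time = 18
  J2 runs 5 units, time = 23
  J2 runs 1 units, time = 24
Finish times: [18, 24, 14]
Average turnaround = 56/3 = 18.6667

18.6667


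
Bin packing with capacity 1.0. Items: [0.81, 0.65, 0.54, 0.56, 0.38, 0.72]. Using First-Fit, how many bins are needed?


Place items sequentially using First-Fit:
  Item 0.81 -> new Bin 1
  Item 0.65 -> new Bin 2
  Item 0.54 -> new Bin 3
  Item 0.56 -> new Bin 4
  Item 0.38 -> Bin 3 (now 0.92)
  Item 0.72 -> new Bin 5
Total bins used = 5

5


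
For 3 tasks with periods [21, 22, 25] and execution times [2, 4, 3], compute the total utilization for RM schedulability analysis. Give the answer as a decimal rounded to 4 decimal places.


Compute individual utilizations (exact fractions):
  Task 1: C/T = 2/21 (approx. 0.0952)
  Task 2: C/T = 4/22 = 2/11 (approx. 0.1818)
  Task 3: C/T = 3/25 (approx. 0.12)
Total utilization U = 2/21 + 2/11 + 3/25 = 2293/5775
Rounded to 4 decimal places: U = 0.3971
RM (Liu & Layland) bound for 3 tasks = 0.779763; compare with U = 2293/5775 (approx. 0.397056)
U <= bound, so schedulable by RM sufficient condition.

0.3971


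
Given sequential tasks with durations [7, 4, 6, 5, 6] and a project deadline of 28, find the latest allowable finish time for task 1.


LF(activity 1) = deadline - sum of successor durations
Successors: activities 2 through 5 with durations [4, 6, 5, 6]
Sum of successor durations = 21
LF = 28 - 21 = 7

7


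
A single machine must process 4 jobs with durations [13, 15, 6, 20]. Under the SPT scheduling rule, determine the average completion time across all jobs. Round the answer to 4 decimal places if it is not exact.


Sort jobs by processing time (SPT order): [6, 13, 15, 20]
Compute completion times sequentially:
  Job 1: processing = 6, completes at 6
  Job 2: processing = 13, completes at 19
  Job 3: processing = 15, completes at 34
  Job 4: processing = 20, completes at 54
Sum of completion times = 113
Average completion time = 113/4 = 28.25

28.25


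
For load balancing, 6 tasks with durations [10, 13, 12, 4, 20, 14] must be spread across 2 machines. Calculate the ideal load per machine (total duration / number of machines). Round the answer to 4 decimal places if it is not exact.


Total processing time = 10 + 13 + 12 + 4 + 20 + 14 = 73
Number of machines = 2
Ideal balanced load = 73 / 2 = 36.5

36.5


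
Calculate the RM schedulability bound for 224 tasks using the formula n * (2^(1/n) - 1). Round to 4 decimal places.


Compute 2^(1/224) = 1.0030991997
Subtract 1: 1.0030991997 - 1 = 0.0030991997
Multiply by n: 224 * 0.0030991997 = 0.6942207328
Round to 4 dp: 0.6942

0.6942


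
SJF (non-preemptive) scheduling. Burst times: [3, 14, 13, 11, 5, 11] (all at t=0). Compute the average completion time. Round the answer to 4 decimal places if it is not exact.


SJF order (ascending): [3, 5, 11, 11, 13, 14]
Completion times:
  Job 1: burst=3, C=3
  Job 2: burst=5, C=8
  Job 3: burst=11, C=19
  Job 4: burst=11, C=30
  Job 5: burst=13, C=43
  Job 6: burst=14, C=57
Average completion = 160/6 = 26.6667

26.6667


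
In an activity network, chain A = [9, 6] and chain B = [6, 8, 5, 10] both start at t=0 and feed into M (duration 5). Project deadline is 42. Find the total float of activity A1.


Forward pass: ES(A1) = sum of predecessors on chain A = 0
EF = ES + duration = 0 + 9 = 9
Backward pass: LF(M) = deadline = 42; LS(M) = 42 - 5 = 37
LF(A1) = LS(M) - sum(successors on chain A) = 37 - 6 = 31
LS = LF - duration = 31 - 9 = 22
Total float = LS - ES = 22 - 0 = 22

22


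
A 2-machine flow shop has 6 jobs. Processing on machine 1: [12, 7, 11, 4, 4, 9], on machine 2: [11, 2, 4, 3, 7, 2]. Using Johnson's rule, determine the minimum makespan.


Apply Johnson's rule:
  Group 1 (a <= b): [(5, 4, 7)]
  Group 2 (a > b): [(1, 12, 11), (3, 11, 4), (4, 4, 3), (2, 7, 2), (6, 9, 2)]
Optimal job order: [5, 1, 3, 4, 2, 6]
Schedule:
  Job 5: M1 done at 4, M2 done at 11
  Job 1: M1 done at 16, M2 done at 27
  Job 3: M1 done at 27, M2 done at 31
  Job 4: M1 done at 31, M2 done at 34
  Job 2: M1 done at 38, M2 done at 40
  Job 6: M1 done at 47, M2 done at 49
Makespan = 49

49


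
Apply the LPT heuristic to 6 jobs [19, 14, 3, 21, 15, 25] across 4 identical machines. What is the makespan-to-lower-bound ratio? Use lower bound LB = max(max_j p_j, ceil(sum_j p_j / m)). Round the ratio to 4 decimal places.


LPT order: [25, 21, 19, 15, 14, 3]
Machine loads after assignment: [25, 21, 22, 29]
LPT makespan = 29
Lower bound = max(max_job, ceil(total/4)) = max(25, 25) = 25
Ratio = 29 / 25 = 1.16

1.16


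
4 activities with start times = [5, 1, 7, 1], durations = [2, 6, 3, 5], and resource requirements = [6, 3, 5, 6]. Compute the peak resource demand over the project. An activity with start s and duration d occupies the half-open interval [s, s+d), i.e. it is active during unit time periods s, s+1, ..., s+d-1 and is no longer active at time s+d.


Each activity i is active on [start_i, start_i + duration_i).
Compute total resource usage per time slot:
  t=0: active resources = [], total = 0
  t=1: active resources = [3, 6], total = 9
  t=2: active resources = [3, 6], total = 9
  t=3: active resources = [3, 6], total = 9
  t=4: active resources = [3, 6], total = 9
  t=5: active resources = [6, 3, 6], total = 15
  t=6: active resources = [6, 3], total = 9
  t=7: active resources = [5], total = 5
  t=8: active resources = [5], total = 5
  t=9: active resources = [5], total = 5
Peak resource demand = 15

15


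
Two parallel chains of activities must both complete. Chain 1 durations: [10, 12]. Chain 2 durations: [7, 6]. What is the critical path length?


Path A total = 10 + 12 = 22
Path B total = 7 + 6 = 13
Critical path = longest path = max(22, 13) = 22

22


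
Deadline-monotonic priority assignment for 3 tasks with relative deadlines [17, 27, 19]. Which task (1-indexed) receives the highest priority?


Sort tasks by relative deadline (ascending):
  Task 1: deadline = 17
  Task 3: deadline = 19
  Task 2: deadline = 27
Priority order (highest first): [1, 3, 2]
Highest priority task = 1

1


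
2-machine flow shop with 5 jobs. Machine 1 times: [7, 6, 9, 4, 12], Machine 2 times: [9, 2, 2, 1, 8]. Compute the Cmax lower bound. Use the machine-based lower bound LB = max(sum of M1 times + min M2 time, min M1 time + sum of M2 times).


LB1 = sum(M1 times) + min(M2 times) = 38 + 1 = 39
LB2 = min(M1 times) + sum(M2 times) = 4 + 22 = 26
Lower bound = max(LB1, LB2) = max(39, 26) = 39

39


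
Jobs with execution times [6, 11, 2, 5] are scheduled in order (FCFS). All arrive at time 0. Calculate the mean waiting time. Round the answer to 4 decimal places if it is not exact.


FCFS order (as given): [6, 11, 2, 5]
Waiting times:
  Job 1: wait = 0
  Job 2: wait = 6
  Job 3: wait = 17
  Job 4: wait = 19
Sum of waiting times = 42
Average waiting time = 42/4 = 10.5

10.5


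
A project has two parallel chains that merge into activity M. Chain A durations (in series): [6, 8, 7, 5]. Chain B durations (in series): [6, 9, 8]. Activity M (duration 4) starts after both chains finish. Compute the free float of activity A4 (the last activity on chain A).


ES(A4) = sum of predecessors on chain A = 21
EF(A4) = ES + duration = 21 + 5 = 26
Successor of A4 is M. ES(M) = max(sum(A), sum(B)) = max(26, 23) = 26
Free float = ES(successor) - EF(current) = 26 - 26 = 0

0


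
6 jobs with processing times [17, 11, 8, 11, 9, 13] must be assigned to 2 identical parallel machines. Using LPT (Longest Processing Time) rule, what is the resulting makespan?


Sort jobs in decreasing order (LPT): [17, 13, 11, 11, 9, 8]
Assign each job to the least loaded machine:
  Machine 1: jobs [17, 11, 8], load = 36
  Machine 2: jobs [13, 11, 9], load = 33
Makespan = max load = 36

36


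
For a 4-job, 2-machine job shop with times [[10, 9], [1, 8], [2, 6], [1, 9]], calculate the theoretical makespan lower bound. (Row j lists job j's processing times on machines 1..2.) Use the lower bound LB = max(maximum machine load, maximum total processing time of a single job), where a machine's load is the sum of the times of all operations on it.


Machine loads:
  Machine 1: 10 + 1 + 2 + 1 = 14
  Machine 2: 9 + 8 + 6 + 9 = 32
Max machine load = 32
Job totals:
  Job 1: 19
  Job 2: 9
  Job 3: 8
  Job 4: 10
Max job total = 19
Lower bound = max(32, 19) = 32

32


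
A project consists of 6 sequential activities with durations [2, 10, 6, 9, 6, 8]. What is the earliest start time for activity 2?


Activity 2 starts after activities 1 through 1 complete.
Predecessor durations: [2]
ES = 2 = 2

2


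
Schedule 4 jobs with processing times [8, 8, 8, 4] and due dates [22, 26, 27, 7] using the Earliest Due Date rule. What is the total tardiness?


Sort by due date (EDD order): [(4, 7), (8, 22), (8, 26), (8, 27)]
Compute completion times and tardiness:
  Job 1: p=4, d=7, C=4, tardiness=max(0,4-7)=0
  Job 2: p=8, d=22, C=12, tardiness=max(0,12-22)=0
  Job 3: p=8, d=26, C=20, tardiness=max(0,20-26)=0
  Job 4: p=8, d=27, C=28, tardiness=max(0,28-27)=1
Total tardiness = 1

1


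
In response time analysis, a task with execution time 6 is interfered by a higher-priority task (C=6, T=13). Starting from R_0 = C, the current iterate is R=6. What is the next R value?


R_next = C + ceil(R_prev / T_hp) * C_hp
ceil(6 / 13) = ceil(0.4615) = 1
Interference = 1 * 6 = 6
R_next = 6 + 6 = 12

12


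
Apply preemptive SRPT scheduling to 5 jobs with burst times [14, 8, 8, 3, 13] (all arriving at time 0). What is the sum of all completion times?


Since all jobs arrive at t=0, SRPT equals SPT ordering.
SPT order: [3, 8, 8, 13, 14]
Completion times:
  Job 1: p=3, C=3
  Job 2: p=8, C=11
  Job 3: p=8, C=19
  Job 4: p=13, C=32
  Job 5: p=14, C=46
Total completion time = 3 + 11 + 19 + 32 + 46 = 111

111


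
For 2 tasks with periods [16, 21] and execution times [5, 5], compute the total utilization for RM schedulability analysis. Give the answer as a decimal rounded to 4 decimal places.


Compute individual utilizations (exact fractions):
  Task 1: C/T = 5/16 (approx. 0.3125)
  Task 2: C/T = 5/21 (approx. 0.2381)
Total utilization U = 5/16 + 5/21 = 185/336
Rounded to 4 decimal places: U = 0.5506
RM (Liu & Layland) bound for 2 tasks = 0.828427; compare with U = 185/336 (approx. 0.550595)
U <= bound, so schedulable by RM sufficient condition.

0.5506


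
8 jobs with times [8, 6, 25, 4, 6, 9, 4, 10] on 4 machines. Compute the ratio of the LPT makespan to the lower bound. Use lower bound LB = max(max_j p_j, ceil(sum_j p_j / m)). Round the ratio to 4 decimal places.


LPT order: [25, 10, 9, 8, 6, 6, 4, 4]
Machine loads after assignment: [25, 18, 15, 14]
LPT makespan = 25
Lower bound = max(max_job, ceil(total/4)) = max(25, 18) = 25
Ratio = 25 / 25 = 1.0

1.0


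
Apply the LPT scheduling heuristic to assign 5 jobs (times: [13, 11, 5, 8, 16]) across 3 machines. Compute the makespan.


Sort jobs in decreasing order (LPT): [16, 13, 11, 8, 5]
Assign each job to the least loaded machine:
  Machine 1: jobs [16], load = 16
  Machine 2: jobs [13, 5], load = 18
  Machine 3: jobs [11, 8], load = 19
Makespan = max load = 19

19


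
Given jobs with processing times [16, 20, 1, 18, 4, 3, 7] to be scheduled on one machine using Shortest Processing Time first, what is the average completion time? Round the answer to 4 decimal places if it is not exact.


Sort jobs by processing time (SPT order): [1, 3, 4, 7, 16, 18, 20]
Compute completion times sequentially:
  Job 1: processing = 1, completes at 1
  Job 2: processing = 3, completes at 4
  Job 3: processing = 4, completes at 8
  Job 4: processing = 7, completes at 15
  Job 5: processing = 16, completes at 31
  Job 6: processing = 18, completes at 49
  Job 7: processing = 20, completes at 69
Sum of completion times = 177
Average completion time = 177/7 = 25.2857

25.2857


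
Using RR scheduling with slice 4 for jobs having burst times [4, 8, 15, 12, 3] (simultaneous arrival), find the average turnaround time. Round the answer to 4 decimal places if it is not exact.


Time quantum = 4
Execution trace:
  J1 runs 4 units, time = 4
  J2 runs 4 units, time = 8
  J3 runs 4 units, time = 12
  J4 runs 4 units, time = 16
  J5 runs 3 units, time = 19
  J2 runs 4 units, time = 23
  J3 runs 4 units, time = 27
  J4 runs 4 units, time = 31
  J3 runs 4 units, time = 35
  J4 runs 4 units, time = 39
  J3 runs 3 units, time = 42
Finish times: [4, 23, 42, 39, 19]
Average turnaround = 127/5 = 25.4

25.4


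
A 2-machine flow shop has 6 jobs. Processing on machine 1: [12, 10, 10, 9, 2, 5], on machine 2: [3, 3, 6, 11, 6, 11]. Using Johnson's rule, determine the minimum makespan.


Apply Johnson's rule:
  Group 1 (a <= b): [(5, 2, 6), (6, 5, 11), (4, 9, 11)]
  Group 2 (a > b): [(3, 10, 6), (1, 12, 3), (2, 10, 3)]
Optimal job order: [5, 6, 4, 3, 1, 2]
Schedule:
  Job 5: M1 done at 2, M2 done at 8
  Job 6: M1 done at 7, M2 done at 19
  Job 4: M1 done at 16, M2 done at 30
  Job 3: M1 done at 26, M2 done at 36
  Job 1: M1 done at 38, M2 done at 41
  Job 2: M1 done at 48, M2 done at 51
Makespan = 51

51


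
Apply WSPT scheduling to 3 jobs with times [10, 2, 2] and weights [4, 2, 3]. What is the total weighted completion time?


Compute p/w ratios and sort ascending (WSPT): [(2, 3), (2, 2), (10, 4)]
Compute weighted completion times:
  Job (p=2,w=3): C=2, w*C=3*2=6
  Job (p=2,w=2): C=4, w*C=2*4=8
  Job (p=10,w=4): C=14, w*C=4*14=56
Total weighted completion time = 70

70


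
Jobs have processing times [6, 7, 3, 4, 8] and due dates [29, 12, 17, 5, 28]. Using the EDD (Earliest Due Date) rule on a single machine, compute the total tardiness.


Sort by due date (EDD order): [(4, 5), (7, 12), (3, 17), (8, 28), (6, 29)]
Compute completion times and tardiness:
  Job 1: p=4, d=5, C=4, tardiness=max(0,4-5)=0
  Job 2: p=7, d=12, C=11, tardiness=max(0,11-12)=0
  Job 3: p=3, d=17, C=14, tardiness=max(0,14-17)=0
  Job 4: p=8, d=28, C=22, tardiness=max(0,22-28)=0
  Job 5: p=6, d=29, C=28, tardiness=max(0,28-29)=0
Total tardiness = 0

0


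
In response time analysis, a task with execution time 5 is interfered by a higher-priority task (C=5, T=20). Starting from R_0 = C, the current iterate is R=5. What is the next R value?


R_next = C + ceil(R_prev / T_hp) * C_hp
ceil(5 / 20) = ceil(0.25) = 1
Interference = 1 * 5 = 5
R_next = 5 + 5 = 10

10


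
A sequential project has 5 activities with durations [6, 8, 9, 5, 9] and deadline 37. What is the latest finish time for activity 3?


LF(activity 3) = deadline - sum of successor durations
Successors: activities 4 through 5 with durations [5, 9]
Sum of successor durations = 14
LF = 37 - 14 = 23

23


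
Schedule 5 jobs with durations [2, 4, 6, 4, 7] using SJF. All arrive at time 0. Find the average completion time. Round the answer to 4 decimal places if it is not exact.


SJF order (ascending): [2, 4, 4, 6, 7]
Completion times:
  Job 1: burst=2, C=2
  Job 2: burst=4, C=6
  Job 3: burst=4, C=10
  Job 4: burst=6, C=16
  Job 5: burst=7, C=23
Average completion = 57/5 = 11.4

11.4


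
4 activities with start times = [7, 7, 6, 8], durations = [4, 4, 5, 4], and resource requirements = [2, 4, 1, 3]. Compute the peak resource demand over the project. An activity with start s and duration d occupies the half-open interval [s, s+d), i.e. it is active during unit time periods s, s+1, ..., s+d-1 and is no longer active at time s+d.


Each activity i is active on [start_i, start_i + duration_i).
Compute total resource usage per time slot:
  t=0: active resources = [], total = 0
  t=1: active resources = [], total = 0
  t=2: active resources = [], total = 0
  t=3: active resources = [], total = 0
  t=4: active resources = [], total = 0
  t=5: active resources = [], total = 0
  t=6: active resources = [1], total = 1
  t=7: active resources = [2, 4, 1], total = 7
  t=8: active resources = [2, 4, 1, 3], total = 10
  t=9: active resources = [2, 4, 1, 3], total = 10
  t=10: active resources = [2, 4, 1, 3], total = 10
  t=11: active resources = [3], total = 3
Peak resource demand = 10

10


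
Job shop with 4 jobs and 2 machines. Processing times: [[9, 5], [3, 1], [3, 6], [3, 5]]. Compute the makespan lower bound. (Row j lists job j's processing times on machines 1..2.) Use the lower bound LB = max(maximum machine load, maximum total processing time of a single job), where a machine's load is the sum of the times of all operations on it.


Machine loads:
  Machine 1: 9 + 3 + 3 + 3 = 18
  Machine 2: 5 + 1 + 6 + 5 = 17
Max machine load = 18
Job totals:
  Job 1: 14
  Job 2: 4
  Job 3: 9
  Job 4: 8
Max job total = 14
Lower bound = max(18, 14) = 18

18


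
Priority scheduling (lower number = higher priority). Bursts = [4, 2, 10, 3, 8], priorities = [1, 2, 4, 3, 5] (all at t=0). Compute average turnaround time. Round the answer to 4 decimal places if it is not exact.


Sort by priority (ascending = highest first):
Order: [(1, 4), (2, 2), (3, 3), (4, 10), (5, 8)]
Completion times:
  Priority 1, burst=4, C=4
  Priority 2, burst=2, C=6
  Priority 3, burst=3, C=9
  Priority 4, burst=10, C=19
  Priority 5, burst=8, C=27
Average turnaround = 65/5 = 13.0

13.0


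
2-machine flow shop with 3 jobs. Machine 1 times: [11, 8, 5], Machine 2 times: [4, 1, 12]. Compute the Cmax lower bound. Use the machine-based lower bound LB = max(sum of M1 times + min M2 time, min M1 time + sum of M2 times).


LB1 = sum(M1 times) + min(M2 times) = 24 + 1 = 25
LB2 = min(M1 times) + sum(M2 times) = 5 + 17 = 22
Lower bound = max(LB1, LB2) = max(25, 22) = 25

25


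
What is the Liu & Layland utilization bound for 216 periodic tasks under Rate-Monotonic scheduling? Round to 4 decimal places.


Compute 2^(1/216) = 1.0032141691
Subtract 1: 1.0032141691 - 1 = 0.0032141691
Multiply by n: 216 * 0.0032141691 = 0.6942605256
Round to 4 dp: 0.6943

0.6943


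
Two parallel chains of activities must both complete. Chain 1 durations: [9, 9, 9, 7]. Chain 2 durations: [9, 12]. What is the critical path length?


Path A total = 9 + 9 + 9 + 7 = 34
Path B total = 9 + 12 = 21
Critical path = longest path = max(34, 21) = 34

34


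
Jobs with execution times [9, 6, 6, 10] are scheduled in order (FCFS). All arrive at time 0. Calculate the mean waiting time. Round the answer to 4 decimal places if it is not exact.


FCFS order (as given): [9, 6, 6, 10]
Waiting times:
  Job 1: wait = 0
  Job 2: wait = 9
  Job 3: wait = 15
  Job 4: wait = 21
Sum of waiting times = 45
Average waiting time = 45/4 = 11.25

11.25


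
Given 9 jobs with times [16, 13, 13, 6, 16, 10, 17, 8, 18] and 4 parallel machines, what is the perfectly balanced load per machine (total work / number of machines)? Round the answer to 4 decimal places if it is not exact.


Total processing time = 16 + 13 + 13 + 6 + 16 + 10 + 17 + 8 + 18 = 117
Number of machines = 4
Ideal balanced load = 117 / 4 = 29.25

29.25


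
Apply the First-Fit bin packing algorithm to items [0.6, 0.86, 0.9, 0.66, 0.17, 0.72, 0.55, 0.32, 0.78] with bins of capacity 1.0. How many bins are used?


Place items sequentially using First-Fit:
  Item 0.6 -> new Bin 1
  Item 0.86 -> new Bin 2
  Item 0.9 -> new Bin 3
  Item 0.66 -> new Bin 4
  Item 0.17 -> Bin 1 (now 0.77)
  Item 0.72 -> new Bin 5
  Item 0.55 -> new Bin 6
  Item 0.32 -> Bin 4 (now 0.98)
  Item 0.78 -> new Bin 7
Total bins used = 7

7


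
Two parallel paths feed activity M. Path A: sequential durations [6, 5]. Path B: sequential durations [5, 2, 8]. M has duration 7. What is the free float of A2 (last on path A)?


ES(A2) = sum of predecessors on chain A = 6
EF(A2) = ES + duration = 6 + 5 = 11
Successor of A2 is M. ES(M) = max(sum(A), sum(B)) = max(11, 15) = 15
Free float = ES(successor) - EF(current) = 15 - 11 = 4

4


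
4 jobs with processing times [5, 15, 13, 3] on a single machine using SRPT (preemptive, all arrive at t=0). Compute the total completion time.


Since all jobs arrive at t=0, SRPT equals SPT ordering.
SPT order: [3, 5, 13, 15]
Completion times:
  Job 1: p=3, C=3
  Job 2: p=5, C=8
  Job 3: p=13, C=21
  Job 4: p=15, C=36
Total completion time = 3 + 8 + 21 + 36 = 68

68


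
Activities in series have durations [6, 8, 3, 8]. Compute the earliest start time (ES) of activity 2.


Activity 2 starts after activities 1 through 1 complete.
Predecessor durations: [6]
ES = 6 = 6

6


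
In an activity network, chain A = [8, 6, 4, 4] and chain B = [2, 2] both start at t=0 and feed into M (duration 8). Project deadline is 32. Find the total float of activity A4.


Forward pass: ES(A4) = sum of predecessors on chain A = 18
EF = ES + duration = 18 + 4 = 22
Backward pass: LF(M) = deadline = 32; LS(M) = 32 - 8 = 24
LF(A4) = LS(M) - sum(successors on chain A) = 24 - 0 = 24
LS = LF - duration = 24 - 4 = 20
Total float = LS - ES = 20 - 18 = 2

2


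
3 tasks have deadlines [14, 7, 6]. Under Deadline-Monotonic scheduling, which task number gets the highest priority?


Sort tasks by relative deadline (ascending):
  Task 3: deadline = 6
  Task 2: deadline = 7
  Task 1: deadline = 14
Priority order (highest first): [3, 2, 1]
Highest priority task = 3

3


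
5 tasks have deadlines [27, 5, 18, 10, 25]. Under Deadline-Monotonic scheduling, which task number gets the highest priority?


Sort tasks by relative deadline (ascending):
  Task 2: deadline = 5
  Task 4: deadline = 10
  Task 3: deadline = 18
  Task 5: deadline = 25
  Task 1: deadline = 27
Priority order (highest first): [2, 4, 3, 5, 1]
Highest priority task = 2

2


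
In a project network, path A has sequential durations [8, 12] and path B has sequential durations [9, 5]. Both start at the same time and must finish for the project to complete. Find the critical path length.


Path A total = 8 + 12 = 20
Path B total = 9 + 5 = 14
Critical path = longest path = max(20, 14) = 20

20


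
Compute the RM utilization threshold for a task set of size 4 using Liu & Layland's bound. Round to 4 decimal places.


Compute 2^(1/4) = 1.1892071150
Subtract 1: 1.1892071150 - 1 = 0.1892071150
Multiply by n: 4 * 0.1892071150 = 0.7568284600
Round to 4 dp: 0.7568

0.7568


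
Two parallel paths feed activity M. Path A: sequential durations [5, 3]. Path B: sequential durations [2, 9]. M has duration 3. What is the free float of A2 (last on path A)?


ES(A2) = sum of predecessors on chain A = 5
EF(A2) = ES + duration = 5 + 3 = 8
Successor of A2 is M. ES(M) = max(sum(A), sum(B)) = max(8, 11) = 11
Free float = ES(successor) - EF(current) = 11 - 8 = 3

3


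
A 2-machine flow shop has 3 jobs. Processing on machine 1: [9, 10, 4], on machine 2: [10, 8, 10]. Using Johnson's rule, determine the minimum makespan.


Apply Johnson's rule:
  Group 1 (a <= b): [(3, 4, 10), (1, 9, 10)]
  Group 2 (a > b): [(2, 10, 8)]
Optimal job order: [3, 1, 2]
Schedule:
  Job 3: M1 done at 4, M2 done at 14
  Job 1: M1 done at 13, M2 done at 24
  Job 2: M1 done at 23, M2 done at 32
Makespan = 32

32


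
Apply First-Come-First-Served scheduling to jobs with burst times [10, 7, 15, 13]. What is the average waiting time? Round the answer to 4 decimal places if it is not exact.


FCFS order (as given): [10, 7, 15, 13]
Waiting times:
  Job 1: wait = 0
  Job 2: wait = 10
  Job 3: wait = 17
  Job 4: wait = 32
Sum of waiting times = 59
Average waiting time = 59/4 = 14.75

14.75


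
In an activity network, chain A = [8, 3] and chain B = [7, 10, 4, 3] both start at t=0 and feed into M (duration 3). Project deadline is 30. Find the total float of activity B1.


Forward pass: ES(B1) = sum of predecessors on chain B = 0
EF = ES + duration = 0 + 7 = 7
Backward pass: LF(M) = deadline = 30; LS(M) = 30 - 3 = 27
LF(B1) = LS(M) - sum(successors on chain B) = 27 - 17 = 10
LS = LF - duration = 10 - 7 = 3
Total float = LS - ES = 3 - 0 = 3

3


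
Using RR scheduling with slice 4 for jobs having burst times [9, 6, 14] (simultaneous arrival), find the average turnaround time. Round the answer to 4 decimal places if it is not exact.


Time quantum = 4
Execution trace:
  J1 runs 4 units, time = 4
  J2 runs 4 units, time = 8
  J3 runs 4 units, time = 12
  J1 runs 4 units, time = 16
  J2 runs 2 units, time = 18
  J3 runs 4 units, time = 22
  J1 runs 1 units, time = 23
  J3 runs 4 units, time = 27
  J3 runs 2 units, time = 29
Finish times: [23, 18, 29]
Average turnaround = 70/3 = 23.3333

23.3333


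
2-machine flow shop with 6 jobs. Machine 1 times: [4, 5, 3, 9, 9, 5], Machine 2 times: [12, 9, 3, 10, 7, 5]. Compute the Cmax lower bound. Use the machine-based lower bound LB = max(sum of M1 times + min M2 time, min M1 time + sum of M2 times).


LB1 = sum(M1 times) + min(M2 times) = 35 + 3 = 38
LB2 = min(M1 times) + sum(M2 times) = 3 + 46 = 49
Lower bound = max(LB1, LB2) = max(38, 49) = 49

49


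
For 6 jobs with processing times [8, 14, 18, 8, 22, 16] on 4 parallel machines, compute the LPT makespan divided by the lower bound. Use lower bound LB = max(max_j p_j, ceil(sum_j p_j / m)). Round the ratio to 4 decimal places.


LPT order: [22, 18, 16, 14, 8, 8]
Machine loads after assignment: [22, 18, 24, 22]
LPT makespan = 24
Lower bound = max(max_job, ceil(total/4)) = max(22, 22) = 22
Ratio = 24 / 22 = 1.0909

1.0909


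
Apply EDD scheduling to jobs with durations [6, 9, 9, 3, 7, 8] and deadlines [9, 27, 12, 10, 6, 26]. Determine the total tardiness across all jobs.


Sort by due date (EDD order): [(7, 6), (6, 9), (3, 10), (9, 12), (8, 26), (9, 27)]
Compute completion times and tardiness:
  Job 1: p=7, d=6, C=7, tardiness=max(0,7-6)=1
  Job 2: p=6, d=9, C=13, tardiness=max(0,13-9)=4
  Job 3: p=3, d=10, C=16, tardiness=max(0,16-10)=6
  Job 4: p=9, d=12, C=25, tardiness=max(0,25-12)=13
  Job 5: p=8, d=26, C=33, tardiness=max(0,33-26)=7
  Job 6: p=9, d=27, C=42, tardiness=max(0,42-27)=15
Total tardiness = 46

46


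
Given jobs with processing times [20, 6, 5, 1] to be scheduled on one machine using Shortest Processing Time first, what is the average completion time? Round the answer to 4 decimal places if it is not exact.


Sort jobs by processing time (SPT order): [1, 5, 6, 20]
Compute completion times sequentially:
  Job 1: processing = 1, completes at 1
  Job 2: processing = 5, completes at 6
  Job 3: processing = 6, completes at 12
  Job 4: processing = 20, completes at 32
Sum of completion times = 51
Average completion time = 51/4 = 12.75

12.75


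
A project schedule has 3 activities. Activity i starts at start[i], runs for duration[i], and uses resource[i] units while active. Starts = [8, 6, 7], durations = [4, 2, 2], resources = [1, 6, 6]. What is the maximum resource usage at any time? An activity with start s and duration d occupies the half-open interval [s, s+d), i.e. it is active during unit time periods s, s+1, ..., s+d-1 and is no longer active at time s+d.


Each activity i is active on [start_i, start_i + duration_i).
Compute total resource usage per time slot:
  t=0: active resources = [], total = 0
  t=1: active resources = [], total = 0
  t=2: active resources = [], total = 0
  t=3: active resources = [], total = 0
  t=4: active resources = [], total = 0
  t=5: active resources = [], total = 0
  t=6: active resources = [6], total = 6
  t=7: active resources = [6, 6], total = 12
  t=8: active resources = [1, 6], total = 7
  t=9: active resources = [1], total = 1
  t=10: active resources = [1], total = 1
  t=11: active resources = [1], total = 1
Peak resource demand = 12

12
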